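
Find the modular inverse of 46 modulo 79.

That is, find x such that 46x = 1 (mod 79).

Step 1: We need x such that 46 * x = 1 (mod 79).
Step 2: Using the extended Euclidean algorithm or trial:
  46 * 67 = 3082 = 39 * 79 + 1.
Step 3: Since 3082 mod 79 = 1, the inverse is x = 67.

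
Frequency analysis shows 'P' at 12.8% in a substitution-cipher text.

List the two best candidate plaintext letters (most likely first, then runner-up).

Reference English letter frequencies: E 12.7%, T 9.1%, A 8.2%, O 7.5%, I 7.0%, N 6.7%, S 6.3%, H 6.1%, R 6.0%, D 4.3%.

Step 1: Observed frequency of 'P' is 12.8%.
Step 2: Compute distances to each reference frequency and sort:
  E (12.7%): difference = 0.1% <-- BEST
  T (9.1%): difference = 3.7% <-- RUNNER-UP
  A (8.2%): difference = 4.6%
  O (7.5%): difference = 5.3%
  I (7.0%): difference = 5.8%
Step 3: Most likely is 'E' (12.7%, diff 0.1%); second most likely is 'T' (9.1%, diff 3.7%).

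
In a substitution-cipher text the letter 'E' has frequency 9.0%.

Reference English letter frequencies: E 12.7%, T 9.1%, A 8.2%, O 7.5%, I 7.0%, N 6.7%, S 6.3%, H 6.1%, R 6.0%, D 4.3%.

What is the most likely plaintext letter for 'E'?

Step 1: The observed frequency is 9.0%.
Step 2: Compare with English frequencies:
  E: 12.7% (difference: 3.7%)
  T: 9.1% (difference: 0.1%) <-- closest
  A: 8.2% (difference: 0.8%)
  O: 7.5% (difference: 1.5%)
  I: 7.0% (difference: 2.0%)
  N: 6.7% (difference: 2.3%)
  S: 6.3% (difference: 2.7%)
  H: 6.1% (difference: 2.9%)
  R: 6.0% (difference: 3.0%)
  D: 4.3% (difference: 4.7%)
Step 3: 'E' most likely represents 'T' (frequency 9.1%).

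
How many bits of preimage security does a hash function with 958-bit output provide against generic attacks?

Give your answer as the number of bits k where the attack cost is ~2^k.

Step 1: The hash has a 958-bit output.
Step 2: Preimage resistance means: given a digest h(x), it should be infeasible to find any input that hashes to it.
With a 958-bit output there are 2^958 possible digests, so a generic brute-force preimage search costs about 2^958 evaluations.
Step 3: Security level = 958 bits.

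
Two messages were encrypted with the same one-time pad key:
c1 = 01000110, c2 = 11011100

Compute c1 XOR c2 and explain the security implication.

Step 1: c1 XOR c2 = (m1 XOR k) XOR (m2 XOR k).
Step 2: By XOR associativity/commutativity: = m1 XOR m2 XOR k XOR k = m1 XOR m2.
Step 3: 01000110 XOR 11011100 = 10011010 = 154.
Step 4: The key cancels out! An attacker learns m1 XOR m2 = 154, revealing the relationship between plaintexts.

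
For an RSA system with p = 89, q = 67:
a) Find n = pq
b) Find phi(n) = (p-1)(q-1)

Step 1: n = p * q = 89 * 67 = 5963.
Step 2: phi(n) = (p-1)(q-1) = 88 * 66 = 5808.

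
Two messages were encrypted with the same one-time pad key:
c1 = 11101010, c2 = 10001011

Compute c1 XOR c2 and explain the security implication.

Step 1: c1 XOR c2 = (m1 XOR k) XOR (m2 XOR k).
Step 2: By XOR associativity/commutativity: = m1 XOR m2 XOR k XOR k = m1 XOR m2.
Step 3: 11101010 XOR 10001011 = 01100001 = 97.
Step 4: The key cancels out! An attacker learns m1 XOR m2 = 97, revealing the relationship between plaintexts.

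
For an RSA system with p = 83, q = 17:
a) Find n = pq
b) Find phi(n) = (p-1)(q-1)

Step 1: n = p * q = 83 * 17 = 1411.
Step 2: phi(n) = (p-1)(q-1) = 82 * 16 = 1312.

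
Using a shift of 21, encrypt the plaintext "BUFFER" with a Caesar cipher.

Step 1: For each letter, shift forward by 21 positions (mod 26).
  B (position 1) -> position (1+21) mod 26 = 22 -> W
  U (position 20) -> position (20+21) mod 26 = 15 -> P
  F (position 5) -> position (5+21) mod 26 = 0 -> A
  F (position 5) -> position (5+21) mod 26 = 0 -> A
  E (position 4) -> position (4+21) mod 26 = 25 -> Z
  R (position 17) -> position (17+21) mod 26 = 12 -> M
Result: WPAAZM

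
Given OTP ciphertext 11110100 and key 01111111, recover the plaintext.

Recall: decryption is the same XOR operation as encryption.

Step 1: XOR ciphertext with key:
  Ciphertext: 11110100
  Key:        01111111
  XOR:        10001011
Step 2: Plaintext = 10001011 = 139 in decimal.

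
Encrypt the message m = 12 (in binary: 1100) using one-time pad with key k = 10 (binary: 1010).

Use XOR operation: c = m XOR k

Step 1: Write out the XOR operation bit by bit:
  Message: 1100
  Key:     1010
  XOR:     0110
Step 2: Convert to decimal: 0110 = 6.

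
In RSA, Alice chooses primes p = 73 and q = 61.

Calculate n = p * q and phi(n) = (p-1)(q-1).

Step 1: n = p * q = 73 * 61 = 4453.
Step 2: phi(n) = (p-1)(q-1) = 72 * 60 = 4320.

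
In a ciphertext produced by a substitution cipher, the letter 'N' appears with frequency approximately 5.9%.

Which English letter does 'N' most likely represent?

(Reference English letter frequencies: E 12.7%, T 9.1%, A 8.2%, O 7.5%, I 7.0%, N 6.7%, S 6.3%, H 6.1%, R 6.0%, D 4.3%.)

Step 1: The observed frequency is 5.9%.
Step 2: Compare with English frequencies:
  E: 12.7% (difference: 6.8%)
  T: 9.1% (difference: 3.2%)
  A: 8.2% (difference: 2.3%)
  O: 7.5% (difference: 1.6%)
  I: 7.0% (difference: 1.1%)
  N: 6.7% (difference: 0.8%)
  S: 6.3% (difference: 0.4%)
  H: 6.1% (difference: 0.2%)
  R: 6.0% (difference: 0.1%) <-- closest
  D: 4.3% (difference: 1.6%)
Step 3: 'N' most likely represents 'R' (frequency 6.0%).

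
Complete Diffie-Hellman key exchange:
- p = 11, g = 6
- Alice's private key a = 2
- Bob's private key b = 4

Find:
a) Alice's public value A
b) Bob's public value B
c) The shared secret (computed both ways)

Step 1: A = g^a mod p = 6^2 mod 11 = 3.
Step 2: B = g^b mod p = 6^4 mod 11 = 9.
Step 3: Alice computes s = B^a mod p = 9^2 mod 11 = 4.
Step 4: Bob computes s = A^b mod p = 3^4 mod 11 = 4.
Both sides agree: shared secret = 4.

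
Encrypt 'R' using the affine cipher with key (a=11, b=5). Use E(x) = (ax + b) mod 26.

Step 1: Convert 'R' to number: x = 17.
Step 2: E(17) = (11 * 17 + 5) mod 26 = 192 mod 26 = 10.
Step 3: Convert 10 back to letter: K.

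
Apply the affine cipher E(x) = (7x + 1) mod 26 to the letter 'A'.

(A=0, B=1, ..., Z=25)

Step 1: Convert 'A' to number: x = 0.
Step 2: E(0) = (7 * 0 + 1) mod 26 = 1 mod 26 = 1.
Step 3: Convert 1 back to letter: B.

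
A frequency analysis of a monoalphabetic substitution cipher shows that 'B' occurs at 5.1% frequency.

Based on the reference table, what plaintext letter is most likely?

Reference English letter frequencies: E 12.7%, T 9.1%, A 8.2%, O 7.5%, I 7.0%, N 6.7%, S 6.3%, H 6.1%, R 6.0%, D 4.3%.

Step 1: The observed frequency is 5.1%.
Step 2: Compare with English frequencies:
  E: 12.7% (difference: 7.6%)
  T: 9.1% (difference: 4.0%)
  A: 8.2% (difference: 3.1%)
  O: 7.5% (difference: 2.4%)
  I: 7.0% (difference: 1.9%)
  N: 6.7% (difference: 1.6%)
  S: 6.3% (difference: 1.2%)
  H: 6.1% (difference: 1.0%)
  R: 6.0% (difference: 0.9%)
  D: 4.3% (difference: 0.8%) <-- closest
Step 3: 'B' most likely represents 'D' (frequency 4.3%).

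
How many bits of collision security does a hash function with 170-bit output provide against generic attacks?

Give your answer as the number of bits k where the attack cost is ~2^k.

Step 1: The hash has a 170-bit output.
Step 2: Collision resistance means it should be infeasible to find any x != y with h(x) = h(y).
By the birthday bound, a generic collision search succeeds after about sqrt(2^170) = 2^(170/2) = 2^85 evaluations.
Step 3: Security level = 85 bits.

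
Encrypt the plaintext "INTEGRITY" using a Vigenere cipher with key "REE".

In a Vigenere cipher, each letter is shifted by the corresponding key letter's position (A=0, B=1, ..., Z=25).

Step 1: Repeat key to match plaintext length:
  Plaintext: INTEGRITY
  Key:       REEREEREE
Step 2: Encrypt each letter:
  I(8) + R(17) = (8+17) mod 26 = 25 = Z
  N(13) + E(4) = (13+4) mod 26 = 17 = R
  T(19) + E(4) = (19+4) mod 26 = 23 = X
  E(4) + R(17) = (4+17) mod 26 = 21 = V
  G(6) + E(4) = (6+4) mod 26 = 10 = K
  R(17) + E(4) = (17+4) mod 26 = 21 = V
  I(8) + R(17) = (8+17) mod 26 = 25 = Z
  T(19) + E(4) = (19+4) mod 26 = 23 = X
  Y(24) + E(4) = (24+4) mod 26 = 2 = C
Ciphertext: ZRXVKVZXC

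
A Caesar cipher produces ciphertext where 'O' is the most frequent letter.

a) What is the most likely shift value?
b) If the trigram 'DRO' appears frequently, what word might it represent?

Step 1: In English, 'E' is the most frequent letter (12.7%).
Step 2: The most frequent ciphertext letter is 'O' (position 14).
Step 3: Shift = (14 - 4) mod 26 = 10.
Step 4: Decrypt 'DRO' by shifting back 10:
  D -> T
  R -> H
  O -> E
Step 5: 'DRO' decrypts to 'THE'.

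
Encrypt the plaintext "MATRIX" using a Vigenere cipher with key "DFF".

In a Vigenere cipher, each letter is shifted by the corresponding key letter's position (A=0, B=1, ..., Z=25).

Step 1: Repeat key to match plaintext length:
  Plaintext: MATRIX
  Key:       DFFDFF
Step 2: Encrypt each letter:
  M(12) + D(3) = (12+3) mod 26 = 15 = P
  A(0) + F(5) = (0+5) mod 26 = 5 = F
  T(19) + F(5) = (19+5) mod 26 = 24 = Y
  R(17) + D(3) = (17+3) mod 26 = 20 = U
  I(8) + F(5) = (8+5) mod 26 = 13 = N
  X(23) + F(5) = (23+5) mod 26 = 2 = C
Ciphertext: PFYUNC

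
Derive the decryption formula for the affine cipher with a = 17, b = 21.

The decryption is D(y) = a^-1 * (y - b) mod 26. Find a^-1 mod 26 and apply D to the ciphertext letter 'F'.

Step 1: Find a^-1, the modular inverse of 17 mod 26.
Step 2: We need 17 * a^-1 = 1 (mod 26).
Step 3: 17 * 23 = 391 = 15 * 26 + 1, so a^-1 = 23.
Step 4: D(y) = 23(y - 21) mod 26.
Step 5: Apply to 'F' (y = 5): D(5) = 23 * (5 - 21) mod 26 = 23 * -16 mod 26 = 22 -> 'W'.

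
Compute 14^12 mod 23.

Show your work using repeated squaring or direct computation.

Step 1: Compute 14^12 mod 23 step by step, reducing modulo 23 at each step.
  14^1 mod 23 = 14
  14^2 mod 23 = (14 * 14) mod 23 = 12
  14^3 mod 23 = (12 * 14) mod 23 = 7
  14^4 mod 23 = (7 * 14) mod 23 = 6
  14^5 mod 23 = (6 * 14) mod 23 = 15
  14^6 mod 23 = (15 * 14) mod 23 = 3
  14^7 mod 23 = (3 * 14) mod 23 = 19
  14^8 mod 23 = (19 * 14) mod 23 = 13
  14^9 mod 23 = (13 * 14) mod 23 = 21
  14^10 mod 23 = (21 * 14) mod 23 = 18
  14^11 mod 23 = (18 * 14) mod 23 = 22
  14^12 mod 23 = (22 * 14) mod 23 = 9
Step 2: Result = 9.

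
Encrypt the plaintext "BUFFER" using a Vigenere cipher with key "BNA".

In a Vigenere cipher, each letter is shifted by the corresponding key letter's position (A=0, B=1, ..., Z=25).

Step 1: Repeat key to match plaintext length:
  Plaintext: BUFFER
  Key:       BNABNA
Step 2: Encrypt each letter:
  B(1) + B(1) = (1+1) mod 26 = 2 = C
  U(20) + N(13) = (20+13) mod 26 = 7 = H
  F(5) + A(0) = (5+0) mod 26 = 5 = F
  F(5) + B(1) = (5+1) mod 26 = 6 = G
  E(4) + N(13) = (4+13) mod 26 = 17 = R
  R(17) + A(0) = (17+0) mod 26 = 17 = R
Ciphertext: CHFGRR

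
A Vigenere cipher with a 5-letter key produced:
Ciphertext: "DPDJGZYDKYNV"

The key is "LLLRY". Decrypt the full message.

Step 1: Key 'LLLRY' has length 5. Extended key: LLLRYLLLRYLL
Step 2: Decrypt each position:
  D(3) - L(11) = 18 = S
  P(15) - L(11) = 4 = E
  D(3) - L(11) = 18 = S
  J(9) - R(17) = 18 = S
  G(6) - Y(24) = 8 = I
  Z(25) - L(11) = 14 = O
  Y(24) - L(11) = 13 = N
  D(3) - L(11) = 18 = S
  K(10) - R(17) = 19 = T
  Y(24) - Y(24) = 0 = A
  N(13) - L(11) = 2 = C
  V(21) - L(11) = 10 = K
Plaintext: SESSIONSTACK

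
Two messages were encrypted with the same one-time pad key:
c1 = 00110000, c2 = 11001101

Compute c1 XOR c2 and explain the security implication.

Step 1: c1 XOR c2 = (m1 XOR k) XOR (m2 XOR k).
Step 2: By XOR associativity/commutativity: = m1 XOR m2 XOR k XOR k = m1 XOR m2.
Step 3: 00110000 XOR 11001101 = 11111101 = 253.
Step 4: The key cancels out! An attacker learns m1 XOR m2 = 253, revealing the relationship between plaintexts.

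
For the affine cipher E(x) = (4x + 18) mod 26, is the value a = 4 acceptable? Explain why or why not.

Step 1: Compute gcd(4, 26).
Step 2: gcd(4, 26) = 2.
Since gcd = 2 != 1, 4 shares a common factor with 26, so it cannot be used.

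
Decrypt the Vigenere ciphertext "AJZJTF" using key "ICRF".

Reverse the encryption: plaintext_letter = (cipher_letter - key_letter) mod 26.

Step 1: Extend key: ICRFIC
Step 2: Decrypt each letter (c - k) mod 26:
  A(0) - I(8) = (0-8) mod 26 = 18 = S
  J(9) - C(2) = (9-2) mod 26 = 7 = H
  Z(25) - R(17) = (25-17) mod 26 = 8 = I
  J(9) - F(5) = (9-5) mod 26 = 4 = E
  T(19) - I(8) = (19-8) mod 26 = 11 = L
  F(5) - C(2) = (5-2) mod 26 = 3 = D
Plaintext: SHIELD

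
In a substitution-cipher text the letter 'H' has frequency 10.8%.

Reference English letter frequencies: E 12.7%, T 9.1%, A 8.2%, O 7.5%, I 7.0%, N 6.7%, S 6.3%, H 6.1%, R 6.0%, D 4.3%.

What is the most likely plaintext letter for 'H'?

Step 1: The observed frequency is 10.8%.
Step 2: Compare with English frequencies:
  E: 12.7% (difference: 1.9%)
  T: 9.1% (difference: 1.7%) <-- closest
  A: 8.2% (difference: 2.6%)
  O: 7.5% (difference: 3.3%)
  I: 7.0% (difference: 3.8%)
  N: 6.7% (difference: 4.1%)
  S: 6.3% (difference: 4.5%)
  H: 6.1% (difference: 4.7%)
  R: 6.0% (difference: 4.8%)
  D: 4.3% (difference: 6.5%)
Step 3: 'H' most likely represents 'T' (frequency 9.1%).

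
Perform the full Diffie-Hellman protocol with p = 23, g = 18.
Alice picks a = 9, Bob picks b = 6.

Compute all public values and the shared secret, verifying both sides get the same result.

Step 1: A = g^a mod p = 18^9 mod 23 = 12.
Step 2: B = g^b mod p = 18^6 mod 23 = 8.
Step 3: Alice computes s = B^a mod p = 8^9 mod 23 = 9.
Step 4: Bob computes s = A^b mod p = 12^6 mod 23 = 9.
Both sides agree: shared secret = 9.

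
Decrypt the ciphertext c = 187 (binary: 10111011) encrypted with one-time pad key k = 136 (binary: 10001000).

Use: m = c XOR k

Step 1: XOR ciphertext with key:
  Ciphertext: 10111011
  Key:        10001000
  XOR:        00110011
Step 2: Plaintext = 00110011 = 51 in decimal.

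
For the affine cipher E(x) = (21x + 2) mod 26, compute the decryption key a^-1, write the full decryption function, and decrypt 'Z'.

Step 1: Find a^-1, the modular inverse of 21 mod 26.
Step 2: We need 21 * a^-1 = 1 (mod 26).
Step 3: 21 * 5 = 105 = 4 * 26 + 1, so a^-1 = 5.
Step 4: D(y) = 5(y - 2) mod 26.
Step 5: Apply to 'Z' (y = 25): D(25) = 5 * (25 - 2) mod 26 = 5 * 23 mod 26 = 11 -> 'L'.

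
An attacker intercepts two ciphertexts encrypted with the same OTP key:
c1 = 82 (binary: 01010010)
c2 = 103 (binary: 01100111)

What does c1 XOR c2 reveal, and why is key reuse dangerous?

Step 1: c1 XOR c2 = (m1 XOR k) XOR (m2 XOR k).
Step 2: By XOR associativity/commutativity: = m1 XOR m2 XOR k XOR k = m1 XOR m2.
Step 3: 01010010 XOR 01100111 = 00110101 = 53.
Step 4: The key cancels out! An attacker learns m1 XOR m2 = 53, revealing the relationship between plaintexts.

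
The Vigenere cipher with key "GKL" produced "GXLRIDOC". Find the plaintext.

Step 1: Extend key: GKLGKLGK
Step 2: Decrypt each letter (c - k) mod 26:
  G(6) - G(6) = (6-6) mod 26 = 0 = A
  X(23) - K(10) = (23-10) mod 26 = 13 = N
  L(11) - L(11) = (11-11) mod 26 = 0 = A
  R(17) - G(6) = (17-6) mod 26 = 11 = L
  I(8) - K(10) = (8-10) mod 26 = 24 = Y
  D(3) - L(11) = (3-11) mod 26 = 18 = S
  O(14) - G(6) = (14-6) mod 26 = 8 = I
  C(2) - K(10) = (2-10) mod 26 = 18 = S
Plaintext: ANALYSIS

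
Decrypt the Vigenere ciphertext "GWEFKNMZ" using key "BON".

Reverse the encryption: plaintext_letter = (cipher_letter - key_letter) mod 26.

Step 1: Extend key: BONBONBO
Step 2: Decrypt each letter (c - k) mod 26:
  G(6) - B(1) = (6-1) mod 26 = 5 = F
  W(22) - O(14) = (22-14) mod 26 = 8 = I
  E(4) - N(13) = (4-13) mod 26 = 17 = R
  F(5) - B(1) = (5-1) mod 26 = 4 = E
  K(10) - O(14) = (10-14) mod 26 = 22 = W
  N(13) - N(13) = (13-13) mod 26 = 0 = A
  M(12) - B(1) = (12-1) mod 26 = 11 = L
  Z(25) - O(14) = (25-14) mod 26 = 11 = L
Plaintext: FIREWALL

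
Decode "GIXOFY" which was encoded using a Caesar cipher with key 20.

Step 1: Reverse the shift by subtracting 20 from each letter position.
  G (position 6) -> position (6-20) mod 26 = 12 -> M
  I (position 8) -> position (8-20) mod 26 = 14 -> O
  X (position 23) -> position (23-20) mod 26 = 3 -> D
  O (position 14) -> position (14-20) mod 26 = 20 -> U
  F (position 5) -> position (5-20) mod 26 = 11 -> L
  Y (position 24) -> position (24-20) mod 26 = 4 -> E
Decrypted message: MODULE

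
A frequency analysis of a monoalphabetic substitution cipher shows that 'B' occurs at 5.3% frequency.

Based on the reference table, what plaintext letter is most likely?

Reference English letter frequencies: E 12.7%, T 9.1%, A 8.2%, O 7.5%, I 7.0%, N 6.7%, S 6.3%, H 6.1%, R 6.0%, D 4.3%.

Step 1: The observed frequency is 5.3%.
Step 2: Compare with English frequencies:
  E: 12.7% (difference: 7.4%)
  T: 9.1% (difference: 3.8%)
  A: 8.2% (difference: 2.9%)
  O: 7.5% (difference: 2.2%)
  I: 7.0% (difference: 1.7%)
  N: 6.7% (difference: 1.4%)
  S: 6.3% (difference: 1.0%)
  H: 6.1% (difference: 0.8%)
  R: 6.0% (difference: 0.7%) <-- closest
  D: 4.3% (difference: 1.0%)
Step 3: 'B' most likely represents 'R' (frequency 6.0%).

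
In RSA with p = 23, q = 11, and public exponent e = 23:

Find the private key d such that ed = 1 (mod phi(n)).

Step 1: n = 23 * 11 = 253.
Step 2: phi(n) = 22 * 10 = 220.
Step 3: Find d such that 23 * d = 1 (mod 220).
Step 4: d = 23^(-1) mod 220 = 67.
Verification: 23 * 67 = 1541 = 7 * 220 + 1.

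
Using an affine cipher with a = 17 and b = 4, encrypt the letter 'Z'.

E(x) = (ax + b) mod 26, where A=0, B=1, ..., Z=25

Step 1: Convert 'Z' to number: x = 25.
Step 2: E(25) = (17 * 25 + 4) mod 26 = 429 mod 26 = 13.
Step 3: Convert 13 back to letter: N.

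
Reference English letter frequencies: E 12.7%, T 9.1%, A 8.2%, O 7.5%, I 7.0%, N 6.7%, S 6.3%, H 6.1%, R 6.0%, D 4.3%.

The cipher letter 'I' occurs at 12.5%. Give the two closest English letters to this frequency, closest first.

Step 1: Observed frequency of 'I' is 12.5%.
Step 2: Compute distances to each reference frequency and sort:
  E (12.7%): difference = 0.2% <-- BEST
  T (9.1%): difference = 3.4% <-- RUNNER-UP
  A (8.2%): difference = 4.3%
  O (7.5%): difference = 5.0%
  I (7.0%): difference = 5.5%
Step 3: Most likely is 'E' (12.7%, diff 0.2%); second most likely is 'T' (9.1%, diff 3.4%).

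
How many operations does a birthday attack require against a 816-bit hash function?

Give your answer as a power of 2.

Step 1: The birthday paradox gives collision probability ~50% after sqrt(2^n) = 2^(n/2) hashes.
Step 2: For 816-bit output: 2^(816/2) = 2^408.
Step 3: Approximately 2^408 hash computations needed.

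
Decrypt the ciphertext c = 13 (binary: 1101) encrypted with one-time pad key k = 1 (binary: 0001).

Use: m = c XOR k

Step 1: XOR ciphertext with key:
  Ciphertext: 1101
  Key:        0001
  XOR:        1100
Step 2: Plaintext = 1100 = 12 in decimal.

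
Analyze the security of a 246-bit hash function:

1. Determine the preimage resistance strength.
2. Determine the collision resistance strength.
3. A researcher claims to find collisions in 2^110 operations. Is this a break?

Step 1: Preimage resistance requires brute-force of 2^246 operations.
Step 2: Collision resistance (birthday bound) = 2^(246/2) = 2^123.
Step 3: The claimed attack costs 2^110 operations.
Step 4: Since 2^110 < 2^123, the claimed attack beats the generic birthday bound, so collision resistance is broken.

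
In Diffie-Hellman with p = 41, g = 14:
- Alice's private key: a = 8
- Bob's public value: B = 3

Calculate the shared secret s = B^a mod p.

Step 1: s = B^a mod p = 3^8 mod 41.
  3^1 mod 41 = 3
  3^2 mod 41 = (3 * 3) mod 41 = 9
  3^3 mod 41 = (9 * 3) mod 41 = 27
  3^4 mod 41 = (27 * 3) mod 41 = 40
  3^5 mod 41 = (40 * 3) mod 41 = 38
  3^6 mod 41 = (38 * 3) mod 41 = 32
  3^7 mod 41 = (32 * 3) mod 41 = 14
  3^8 mod 41 = (14 * 3) mod 41 = 1
Result: shared secret = 1.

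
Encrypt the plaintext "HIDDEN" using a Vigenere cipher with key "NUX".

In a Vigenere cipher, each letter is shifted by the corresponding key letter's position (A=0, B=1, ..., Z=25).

Step 1: Repeat key to match plaintext length:
  Plaintext: HIDDEN
  Key:       NUXNUX
Step 2: Encrypt each letter:
  H(7) + N(13) = (7+13) mod 26 = 20 = U
  I(8) + U(20) = (8+20) mod 26 = 2 = C
  D(3) + X(23) = (3+23) mod 26 = 0 = A
  D(3) + N(13) = (3+13) mod 26 = 16 = Q
  E(4) + U(20) = (4+20) mod 26 = 24 = Y
  N(13) + X(23) = (13+23) mod 26 = 10 = K
Ciphertext: UCAQYK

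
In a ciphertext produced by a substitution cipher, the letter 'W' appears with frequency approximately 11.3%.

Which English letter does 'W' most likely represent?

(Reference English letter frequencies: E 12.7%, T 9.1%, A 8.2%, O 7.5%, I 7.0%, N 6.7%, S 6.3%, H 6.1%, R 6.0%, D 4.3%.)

Step 1: The observed frequency is 11.3%.
Step 2: Compare with English frequencies:
  E: 12.7% (difference: 1.4%) <-- closest
  T: 9.1% (difference: 2.2%)
  A: 8.2% (difference: 3.1%)
  O: 7.5% (difference: 3.8%)
  I: 7.0% (difference: 4.3%)
  N: 6.7% (difference: 4.6%)
  S: 6.3% (difference: 5.0%)
  H: 6.1% (difference: 5.2%)
  R: 6.0% (difference: 5.3%)
  D: 4.3% (difference: 7.0%)
Step 3: 'W' most likely represents 'E' (frequency 12.7%).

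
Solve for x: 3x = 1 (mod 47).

Step 1: We need x such that 3 * x = 1 (mod 47).
Step 2: Using the extended Euclidean algorithm or trial:
  3 * 16 = 48 = 1 * 47 + 1.
Step 3: Since 48 mod 47 = 1, the inverse is x = 16.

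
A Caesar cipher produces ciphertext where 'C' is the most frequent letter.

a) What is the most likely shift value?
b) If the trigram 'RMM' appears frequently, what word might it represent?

Step 1: In English, 'E' is the most frequent letter (12.7%).
Step 2: The most frequent ciphertext letter is 'C' (position 2).
Step 3: Shift = (2 - 4) mod 26 = 24.
Step 4: Decrypt 'RMM' by shifting back 24:
  R -> T
  M -> O
  M -> O
Step 5: 'RMM' decrypts to 'TOO'.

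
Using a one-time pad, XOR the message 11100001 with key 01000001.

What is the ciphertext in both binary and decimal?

Step 1: Write out the XOR operation bit by bit:
  Message: 11100001
  Key:     01000001
  XOR:     10100000
Step 2: Convert to decimal: 10100000 = 160.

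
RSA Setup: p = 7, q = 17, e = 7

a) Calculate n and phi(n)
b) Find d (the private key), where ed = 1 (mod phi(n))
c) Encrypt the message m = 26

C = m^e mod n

Step 1: n = 7 * 17 = 119.
Step 2: phi(n) = (7-1)(17-1) = 6 * 16 = 96.
Step 3: Find d = 7^(-1) mod 96 = 55.
  Verify: 7 * 55 = 385 = 1 (mod 96).
Step 4: C = 26^7 mod 119 = 19.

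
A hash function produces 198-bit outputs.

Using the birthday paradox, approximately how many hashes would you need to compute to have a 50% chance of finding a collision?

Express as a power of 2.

Step 1: The birthday paradox gives collision probability ~50% after sqrt(2^n) = 2^(n/2) hashes.
Step 2: For 198-bit output: 2^(198/2) = 2^99.
Step 3: Approximately 2^99 hash computations needed.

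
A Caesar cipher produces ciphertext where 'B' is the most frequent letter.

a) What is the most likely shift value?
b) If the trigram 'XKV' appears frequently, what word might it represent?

Step 1: In English, 'E' is the most frequent letter (12.7%).
Step 2: The most frequent ciphertext letter is 'B' (position 1).
Step 3: Shift = (1 - 4) mod 26 = 23.
Step 4: Decrypt 'XKV' by shifting back 23:
  X -> A
  K -> N
  V -> Y
Step 5: 'XKV' decrypts to 'ANY'.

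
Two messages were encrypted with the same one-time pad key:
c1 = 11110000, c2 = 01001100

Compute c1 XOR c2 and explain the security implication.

Step 1: c1 XOR c2 = (m1 XOR k) XOR (m2 XOR k).
Step 2: By XOR associativity/commutativity: = m1 XOR m2 XOR k XOR k = m1 XOR m2.
Step 3: 11110000 XOR 01001100 = 10111100 = 188.
Step 4: The key cancels out! An attacker learns m1 XOR m2 = 188, revealing the relationship between plaintexts.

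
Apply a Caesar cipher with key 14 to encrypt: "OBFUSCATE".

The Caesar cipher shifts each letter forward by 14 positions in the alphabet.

Step 1: For each letter, shift forward by 14 positions (mod 26).
  O (position 14) -> position (14+14) mod 26 = 2 -> C
  B (position 1) -> position (1+14) mod 26 = 15 -> P
  F (position 5) -> position (5+14) mod 26 = 19 -> T
  U (position 20) -> position (20+14) mod 26 = 8 -> I
  S (position 18) -> position (18+14) mod 26 = 6 -> G
  C (position 2) -> position (2+14) mod 26 = 16 -> Q
  A (position 0) -> position (0+14) mod 26 = 14 -> O
  T (position 19) -> position (19+14) mod 26 = 7 -> H
  E (position 4) -> position (4+14) mod 26 = 18 -> S
Result: CPTIGQOHS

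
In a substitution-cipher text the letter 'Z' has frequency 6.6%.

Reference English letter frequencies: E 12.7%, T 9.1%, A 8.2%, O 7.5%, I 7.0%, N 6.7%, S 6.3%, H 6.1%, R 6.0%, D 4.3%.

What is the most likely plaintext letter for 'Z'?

Step 1: The observed frequency is 6.6%.
Step 2: Compare with English frequencies:
  E: 12.7% (difference: 6.1%)
  T: 9.1% (difference: 2.5%)
  A: 8.2% (difference: 1.6%)
  O: 7.5% (difference: 0.9%)
  I: 7.0% (difference: 0.4%)
  N: 6.7% (difference: 0.1%) <-- closest
  S: 6.3% (difference: 0.3%)
  H: 6.1% (difference: 0.5%)
  R: 6.0% (difference: 0.6%)
  D: 4.3% (difference: 2.3%)
Step 3: 'Z' most likely represents 'N' (frequency 6.7%).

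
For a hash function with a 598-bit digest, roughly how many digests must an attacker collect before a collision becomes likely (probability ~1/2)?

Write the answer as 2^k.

Step 1: The birthday paradox gives collision probability ~50% after sqrt(2^n) = 2^(n/2) hashes.
Step 2: For 598-bit output: 2^(598/2) = 2^299.
Step 3: Approximately 2^299 hash computations needed.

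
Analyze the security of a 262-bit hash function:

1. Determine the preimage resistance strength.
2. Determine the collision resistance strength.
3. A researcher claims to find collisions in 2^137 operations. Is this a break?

Step 1: Preimage resistance requires brute-force of 2^262 operations.
Step 2: Collision resistance (birthday bound) = 2^(262/2) = 2^131.
Step 3: The claimed attack costs 2^137 operations.
Step 4: Since 2^137 >= 2^131, the claimed attack is no faster than the generic birthday attack, so this does not break collision resistance.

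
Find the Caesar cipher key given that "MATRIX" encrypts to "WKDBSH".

Step 1: Compare first letters: M (position 12) -> W (position 22).
Step 2: Shift = (22 - 12) mod 26 = 10.
The shift value is 10.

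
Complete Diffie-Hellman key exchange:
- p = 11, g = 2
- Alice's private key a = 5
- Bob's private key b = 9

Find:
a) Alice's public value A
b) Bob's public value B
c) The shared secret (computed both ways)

Step 1: A = g^a mod p = 2^5 mod 11 = 10.
Step 2: B = g^b mod p = 2^9 mod 11 = 6.
Step 3: Alice computes s = B^a mod p = 6^5 mod 11 = 10.
Step 4: Bob computes s = A^b mod p = 10^9 mod 11 = 10.
Both sides agree: shared secret = 10.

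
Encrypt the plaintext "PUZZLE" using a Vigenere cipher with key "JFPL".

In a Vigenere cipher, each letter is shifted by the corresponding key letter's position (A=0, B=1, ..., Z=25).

Step 1: Repeat key to match plaintext length:
  Plaintext: PUZZLE
  Key:       JFPLJF
Step 2: Encrypt each letter:
  P(15) + J(9) = (15+9) mod 26 = 24 = Y
  U(20) + F(5) = (20+5) mod 26 = 25 = Z
  Z(25) + P(15) = (25+15) mod 26 = 14 = O
  Z(25) + L(11) = (25+11) mod 26 = 10 = K
  L(11) + J(9) = (11+9) mod 26 = 20 = U
  E(4) + F(5) = (4+5) mod 26 = 9 = J
Ciphertext: YZOKUJ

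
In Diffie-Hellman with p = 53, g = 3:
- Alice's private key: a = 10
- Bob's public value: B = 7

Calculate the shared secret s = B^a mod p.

Step 1: s = B^a mod p = 7^10 mod 53.
  7^1 mod 53 = 7
  7^2 mod 53 = (7 * 7) mod 53 = 49
  7^3 mod 53 = (49 * 7) mod 53 = 25
  7^4 mod 53 = (25 * 7) mod 53 = 16
  7^5 mod 53 = (16 * 7) mod 53 = 6
  7^6 mod 53 = (6 * 7) mod 53 = 42
  7^7 mod 53 = (42 * 7) mod 53 = 29
  7^8 mod 53 = (29 * 7) mod 53 = 44
  7^9 mod 53 = (44 * 7) mod 53 = 43
  7^10 mod 53 = (43 * 7) mod 53 = 36
Result: shared secret = 36.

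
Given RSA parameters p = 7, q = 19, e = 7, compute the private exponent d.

Step 1: n = 7 * 19 = 133.
Step 2: phi(n) = 6 * 18 = 108.
Step 3: Find d such that 7 * d = 1 (mod 108).
Step 4: d = 7^(-1) mod 108 = 31.
Verification: 7 * 31 = 217 = 2 * 108 + 1.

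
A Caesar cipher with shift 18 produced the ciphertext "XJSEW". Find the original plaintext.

Step 1: Reverse the shift by subtracting 18 from each letter position.
  X (position 23) -> position (23-18) mod 26 = 5 -> F
  J (position 9) -> position (9-18) mod 26 = 17 -> R
  S (position 18) -> position (18-18) mod 26 = 0 -> A
  E (position 4) -> position (4-18) mod 26 = 12 -> M
  W (position 22) -> position (22-18) mod 26 = 4 -> E
Decrypted message: FRAME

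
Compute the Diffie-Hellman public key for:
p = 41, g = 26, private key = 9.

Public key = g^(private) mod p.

Step 1: A = g^a mod p = 26^9 mod 41.
  26^1 mod 41 = 26
  26^2 mod 41 = (26 * 26) mod 41 = 20
  26^3 mod 41 = (20 * 26) mod 41 = 28
  26^4 mod 41 = (28 * 26) mod 41 = 31
  26^5 mod 41 = (31 * 26) mod 41 = 27
  26^6 mod 41 = (27 * 26) mod 41 = 5
  26^7 mod 41 = (5 * 26) mod 41 = 7
  26^8 mod 41 = (7 * 26) mod 41 = 18
  26^9 mod 41 = (18 * 26) mod 41 = 17
Result: A = 17.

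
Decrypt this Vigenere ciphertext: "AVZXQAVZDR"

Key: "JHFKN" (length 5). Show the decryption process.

Step 1: Key 'JHFKN' has length 5. Extended key: JHFKNJHFKN
Step 2: Decrypt each position:
  A(0) - J(9) = 17 = R
  V(21) - H(7) = 14 = O
  Z(25) - F(5) = 20 = U
  X(23) - K(10) = 13 = N
  Q(16) - N(13) = 3 = D
  A(0) - J(9) = 17 = R
  V(21) - H(7) = 14 = O
  Z(25) - F(5) = 20 = U
  D(3) - K(10) = 19 = T
  R(17) - N(13) = 4 = E
Plaintext: ROUNDROUTE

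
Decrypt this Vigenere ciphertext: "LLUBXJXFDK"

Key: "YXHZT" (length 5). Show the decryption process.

Step 1: Key 'YXHZT' has length 5. Extended key: YXHZTYXHZT
Step 2: Decrypt each position:
  L(11) - Y(24) = 13 = N
  L(11) - X(23) = 14 = O
  U(20) - H(7) = 13 = N
  B(1) - Z(25) = 2 = C
  X(23) - T(19) = 4 = E
  J(9) - Y(24) = 11 = L
  X(23) - X(23) = 0 = A
  F(5) - H(7) = 24 = Y
  D(3) - Z(25) = 4 = E
  K(10) - T(19) = 17 = R
Plaintext: NONCELAYER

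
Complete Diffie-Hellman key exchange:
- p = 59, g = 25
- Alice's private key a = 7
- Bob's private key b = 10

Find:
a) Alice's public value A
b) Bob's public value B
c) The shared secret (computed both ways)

Step 1: A = g^a mod p = 25^7 mod 59 = 22.
Step 2: B = g^b mod p = 25^10 mod 59 = 16.
Step 3: Alice computes s = B^a mod p = 16^7 mod 59 = 29.
Step 4: Bob computes s = A^b mod p = 22^10 mod 59 = 29.
Both sides agree: shared secret = 29.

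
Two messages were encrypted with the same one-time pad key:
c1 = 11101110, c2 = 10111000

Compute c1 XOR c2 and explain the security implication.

Step 1: c1 XOR c2 = (m1 XOR k) XOR (m2 XOR k).
Step 2: By XOR associativity/commutativity: = m1 XOR m2 XOR k XOR k = m1 XOR m2.
Step 3: 11101110 XOR 10111000 = 01010110 = 86.
Step 4: The key cancels out! An attacker learns m1 XOR m2 = 86, revealing the relationship between plaintexts.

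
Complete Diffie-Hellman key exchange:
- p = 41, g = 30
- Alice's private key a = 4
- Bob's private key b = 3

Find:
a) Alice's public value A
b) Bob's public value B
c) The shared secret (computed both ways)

Step 1: A = g^a mod p = 30^4 mod 41 = 4.
Step 2: B = g^b mod p = 30^3 mod 41 = 22.
Step 3: Alice computes s = B^a mod p = 22^4 mod 41 = 23.
Step 4: Bob computes s = A^b mod p = 4^3 mod 41 = 23.
Both sides agree: shared secret = 23.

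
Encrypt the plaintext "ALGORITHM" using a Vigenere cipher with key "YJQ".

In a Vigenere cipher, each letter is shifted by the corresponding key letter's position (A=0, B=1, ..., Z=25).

Step 1: Repeat key to match plaintext length:
  Plaintext: ALGORITHM
  Key:       YJQYJQYJQ
Step 2: Encrypt each letter:
  A(0) + Y(24) = (0+24) mod 26 = 24 = Y
  L(11) + J(9) = (11+9) mod 26 = 20 = U
  G(6) + Q(16) = (6+16) mod 26 = 22 = W
  O(14) + Y(24) = (14+24) mod 26 = 12 = M
  R(17) + J(9) = (17+9) mod 26 = 0 = A
  I(8) + Q(16) = (8+16) mod 26 = 24 = Y
  T(19) + Y(24) = (19+24) mod 26 = 17 = R
  H(7) + J(9) = (7+9) mod 26 = 16 = Q
  M(12) + Q(16) = (12+16) mod 26 = 2 = C
Ciphertext: YUWMAYRQC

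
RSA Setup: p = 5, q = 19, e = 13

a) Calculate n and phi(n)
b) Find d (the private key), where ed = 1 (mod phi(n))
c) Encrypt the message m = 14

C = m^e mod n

Step 1: n = 5 * 19 = 95.
Step 2: phi(n) = (5-1)(19-1) = 4 * 18 = 72.
Step 3: Find d = 13^(-1) mod 72 = 61.
  Verify: 13 * 61 = 793 = 1 (mod 72).
Step 4: C = 14^13 mod 95 = 59.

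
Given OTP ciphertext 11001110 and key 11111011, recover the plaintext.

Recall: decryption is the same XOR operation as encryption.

Step 1: XOR ciphertext with key:
  Ciphertext: 11001110
  Key:        11111011
  XOR:        00110101
Step 2: Plaintext = 00110101 = 53 in decimal.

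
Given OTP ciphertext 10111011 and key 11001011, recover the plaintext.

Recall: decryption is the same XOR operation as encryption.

Step 1: XOR ciphertext with key:
  Ciphertext: 10111011
  Key:        11001011
  XOR:        01110000
Step 2: Plaintext = 01110000 = 112 in decimal.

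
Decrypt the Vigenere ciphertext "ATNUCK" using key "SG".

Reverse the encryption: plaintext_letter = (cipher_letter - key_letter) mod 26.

Step 1: Extend key: SGSGSG
Step 2: Decrypt each letter (c - k) mod 26:
  A(0) - S(18) = (0-18) mod 26 = 8 = I
  T(19) - G(6) = (19-6) mod 26 = 13 = N
  N(13) - S(18) = (13-18) mod 26 = 21 = V
  U(20) - G(6) = (20-6) mod 26 = 14 = O
  C(2) - S(18) = (2-18) mod 26 = 10 = K
  K(10) - G(6) = (10-6) mod 26 = 4 = E
Plaintext: INVOKE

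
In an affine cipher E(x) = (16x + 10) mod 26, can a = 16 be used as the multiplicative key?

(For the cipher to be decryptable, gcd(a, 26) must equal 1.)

Step 1: Compute gcd(16, 26).
Step 2: gcd(16, 26) = 2.
Since gcd = 2 != 1, 16 shares a common factor with 26, so it cannot be used.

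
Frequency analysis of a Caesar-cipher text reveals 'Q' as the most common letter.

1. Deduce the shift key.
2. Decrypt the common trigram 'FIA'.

Step 1: In English, 'E' is the most frequent letter (12.7%).
Step 2: The most frequent ciphertext letter is 'Q' (position 16).
Step 3: Shift = (16 - 4) mod 26 = 12.
Step 4: Decrypt 'FIA' by shifting back 12:
  F -> T
  I -> W
  A -> O
Step 5: 'FIA' decrypts to 'TWO'.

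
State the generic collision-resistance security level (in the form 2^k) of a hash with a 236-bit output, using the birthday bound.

Step 1: The birthday paradox gives collision probability ~50% after sqrt(2^n) = 2^(n/2) hashes.
Step 2: For 236-bit output: 2^(236/2) = 2^118.
Step 3: Approximately 2^118 hash computations needed.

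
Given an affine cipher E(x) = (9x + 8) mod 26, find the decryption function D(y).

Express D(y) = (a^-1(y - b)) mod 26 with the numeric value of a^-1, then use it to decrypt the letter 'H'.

Step 1: Find a^-1, the modular inverse of 9 mod 26.
Step 2: We need 9 * a^-1 = 1 (mod 26).
Step 3: 9 * 3 = 27 = 1 * 26 + 1, so a^-1 = 3.
Step 4: D(y) = 3(y - 8) mod 26.
Step 5: Apply to 'H' (y = 7): D(7) = 3 * (7 - 8) mod 26 = 3 * -1 mod 26 = 23 -> 'X'.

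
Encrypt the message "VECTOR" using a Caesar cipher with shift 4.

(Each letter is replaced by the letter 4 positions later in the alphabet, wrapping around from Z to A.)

Step 1: For each letter, shift forward by 4 positions (mod 26).
  V (position 21) -> position (21+4) mod 26 = 25 -> Z
  E (position 4) -> position (4+4) mod 26 = 8 -> I
  C (position 2) -> position (2+4) mod 26 = 6 -> G
  T (position 19) -> position (19+4) mod 26 = 23 -> X
  O (position 14) -> position (14+4) mod 26 = 18 -> S
  R (position 17) -> position (17+4) mod 26 = 21 -> V
Result: ZIGXSV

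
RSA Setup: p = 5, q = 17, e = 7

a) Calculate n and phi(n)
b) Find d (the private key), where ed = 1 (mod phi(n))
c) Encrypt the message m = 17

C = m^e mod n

Step 1: n = 5 * 17 = 85.
Step 2: phi(n) = (5-1)(17-1) = 4 * 16 = 64.
Step 3: Find d = 7^(-1) mod 64 = 55.
  Verify: 7 * 55 = 385 = 1 (mod 64).
Step 4: C = 17^7 mod 85 = 68.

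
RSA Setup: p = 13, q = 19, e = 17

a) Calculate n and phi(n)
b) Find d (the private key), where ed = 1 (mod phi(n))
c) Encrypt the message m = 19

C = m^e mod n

Step 1: n = 13 * 19 = 247.
Step 2: phi(n) = (13-1)(19-1) = 12 * 18 = 216.
Step 3: Find d = 17^(-1) mod 216 = 89.
  Verify: 17 * 89 = 1513 = 1 (mod 216).
Step 4: C = 19^17 mod 247 = 171.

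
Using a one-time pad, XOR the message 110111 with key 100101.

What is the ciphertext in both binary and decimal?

Step 1: Write out the XOR operation bit by bit:
  Message: 110111
  Key:     100101
  XOR:     010010
Step 2: Convert to decimal: 010010 = 18.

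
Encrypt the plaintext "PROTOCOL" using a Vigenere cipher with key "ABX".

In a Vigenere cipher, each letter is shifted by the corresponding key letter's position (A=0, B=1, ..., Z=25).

Step 1: Repeat key to match plaintext length:
  Plaintext: PROTOCOL
  Key:       ABXABXAB
Step 2: Encrypt each letter:
  P(15) + A(0) = (15+0) mod 26 = 15 = P
  R(17) + B(1) = (17+1) mod 26 = 18 = S
  O(14) + X(23) = (14+23) mod 26 = 11 = L
  T(19) + A(0) = (19+0) mod 26 = 19 = T
  O(14) + B(1) = (14+1) mod 26 = 15 = P
  C(2) + X(23) = (2+23) mod 26 = 25 = Z
  O(14) + A(0) = (14+0) mod 26 = 14 = O
  L(11) + B(1) = (11+1) mod 26 = 12 = M
Ciphertext: PSLTPZOM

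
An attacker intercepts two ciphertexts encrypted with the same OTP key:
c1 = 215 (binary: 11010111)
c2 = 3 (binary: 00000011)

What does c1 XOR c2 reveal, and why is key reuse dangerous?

Step 1: c1 XOR c2 = (m1 XOR k) XOR (m2 XOR k).
Step 2: By XOR associativity/commutativity: = m1 XOR m2 XOR k XOR k = m1 XOR m2.
Step 3: 11010111 XOR 00000011 = 11010100 = 212.
Step 4: The key cancels out! An attacker learns m1 XOR m2 = 212, revealing the relationship between plaintexts.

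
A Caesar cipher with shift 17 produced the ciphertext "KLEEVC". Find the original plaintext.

Step 1: Reverse the shift by subtracting 17 from each letter position.
  K (position 10) -> position (10-17) mod 26 = 19 -> T
  L (position 11) -> position (11-17) mod 26 = 20 -> U
  E (position 4) -> position (4-17) mod 26 = 13 -> N
  E (position 4) -> position (4-17) mod 26 = 13 -> N
  V (position 21) -> position (21-17) mod 26 = 4 -> E
  C (position 2) -> position (2-17) mod 26 = 11 -> L
Decrypted message: TUNNEL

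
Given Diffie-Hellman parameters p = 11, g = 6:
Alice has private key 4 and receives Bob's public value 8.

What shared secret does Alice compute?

Step 1: s = B^a mod p = 8^4 mod 11.
  8^1 mod 11 = 8
  8^2 mod 11 = (8 * 8) mod 11 = 9
  8^3 mod 11 = (9 * 8) mod 11 = 6
  8^4 mod 11 = (6 * 8) mod 11 = 4
Result: shared secret = 4.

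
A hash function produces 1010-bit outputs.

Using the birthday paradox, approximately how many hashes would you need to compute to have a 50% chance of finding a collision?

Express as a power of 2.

Step 1: The birthday paradox gives collision probability ~50% after sqrt(2^n) = 2^(n/2) hashes.
Step 2: For 1010-bit output: 2^(1010/2) = 2^505.
Step 3: Approximately 2^505 hash computations needed.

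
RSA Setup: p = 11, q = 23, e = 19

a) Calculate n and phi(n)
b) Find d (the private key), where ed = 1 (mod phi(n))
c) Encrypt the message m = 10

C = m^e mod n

Step 1: n = 11 * 23 = 253.
Step 2: phi(n) = (11-1)(23-1) = 10 * 22 = 220.
Step 3: Find d = 19^(-1) mod 220 = 139.
  Verify: 19 * 139 = 2641 = 1 (mod 220).
Step 4: C = 10^19 mod 253 = 21.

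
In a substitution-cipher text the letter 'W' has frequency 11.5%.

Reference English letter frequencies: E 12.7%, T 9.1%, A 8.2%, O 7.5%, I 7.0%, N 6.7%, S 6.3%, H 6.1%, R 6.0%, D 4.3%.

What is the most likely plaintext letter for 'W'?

Step 1: The observed frequency is 11.5%.
Step 2: Compare with English frequencies:
  E: 12.7% (difference: 1.2%) <-- closest
  T: 9.1% (difference: 2.4%)
  A: 8.2% (difference: 3.3%)
  O: 7.5% (difference: 4.0%)
  I: 7.0% (difference: 4.5%)
  N: 6.7% (difference: 4.8%)
  S: 6.3% (difference: 5.2%)
  H: 6.1% (difference: 5.4%)
  R: 6.0% (difference: 5.5%)
  D: 4.3% (difference: 7.2%)
Step 3: 'W' most likely represents 'E' (frequency 12.7%).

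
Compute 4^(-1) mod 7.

Step 1: We need x such that 4 * x = 1 (mod 7).
Step 2: Using the extended Euclidean algorithm or trial:
  4 * 2 = 8 = 1 * 7 + 1.
Step 3: Since 8 mod 7 = 1, the inverse is x = 2.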